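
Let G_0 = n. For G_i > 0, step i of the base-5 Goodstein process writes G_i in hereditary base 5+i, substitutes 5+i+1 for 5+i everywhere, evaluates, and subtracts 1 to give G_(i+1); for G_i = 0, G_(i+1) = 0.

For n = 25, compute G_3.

43

[0] 25 ≡ 5^2 (base 5). Lift 6: 36. −1: 35.
[1] 35 ≡ 5·6 + 5 (base 6). Lift 7: 40. −1: 39.
[2] 39 ≡ 5·7 + 4 (base 7). Lift 8: 44. −1: 43.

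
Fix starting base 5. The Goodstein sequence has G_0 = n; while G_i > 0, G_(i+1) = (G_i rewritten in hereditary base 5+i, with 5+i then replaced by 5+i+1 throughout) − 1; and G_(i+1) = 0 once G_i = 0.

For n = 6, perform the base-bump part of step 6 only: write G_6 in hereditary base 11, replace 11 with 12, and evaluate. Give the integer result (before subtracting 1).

2

step 0: 6 = 5 + 1; sub 6 for 5: 6 + 1; = 7; G_1 = 7−1 = 6
step 1: 6 = 6; sub 7 for 6: 7; = 7; G_2 = 7−1 = 6
step 2: 6 = 6; sub 8 for 7: 6; = 6; G_3 = 6−1 = 5
step 3: 5 = 5; sub 9 for 8: 5; = 5; G_4 = 5−1 = 4
step 4: 4 = 4; sub 10 for 9: 4; = 4; G_5 = 4−1 = 3
step 5: 3 = 3; sub 11 for 10: 3; = 3; G_6 = 3−1 = 2
step 6: 2 = 2; sub 12 for 11: 2; = 2; G_7 = 2−1 = 1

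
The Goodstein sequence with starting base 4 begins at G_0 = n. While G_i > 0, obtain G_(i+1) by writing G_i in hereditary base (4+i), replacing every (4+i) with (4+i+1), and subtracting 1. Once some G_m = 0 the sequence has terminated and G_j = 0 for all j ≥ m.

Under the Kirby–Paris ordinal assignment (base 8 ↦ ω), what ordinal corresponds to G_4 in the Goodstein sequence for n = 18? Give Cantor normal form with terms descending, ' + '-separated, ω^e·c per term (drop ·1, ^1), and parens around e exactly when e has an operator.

ω·6 + 5

G_0 = 18. HB_4(18) = 4^2 + 2. Bump = 27. G_1 = 26.
G_1 = 26. HB_5(26) = 5^2 + 1. Bump = 37. G_2 = 36.
G_2 = 36. HB_6(36) = 6^2. Bump = 49. G_3 = 48.
G_3 = 48. HB_7(48) = 6·7 + 6. Bump = 54. G_4 = 53.
G_4 = 53. HB_8(53) = 6·8 + 5. Bump = 59. G_5 = 58.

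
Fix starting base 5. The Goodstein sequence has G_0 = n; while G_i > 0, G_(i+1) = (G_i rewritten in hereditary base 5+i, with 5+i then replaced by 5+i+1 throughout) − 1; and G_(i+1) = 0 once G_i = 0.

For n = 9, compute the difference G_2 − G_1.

0

i=0: 9 = 5 + 4 (b=5); 5→6: 6 + 4 = 10; 10−1 = 9
i=1: 9 = 6 + 3 (b=6); 6→7: 7 + 3 = 10; 10−1 = 9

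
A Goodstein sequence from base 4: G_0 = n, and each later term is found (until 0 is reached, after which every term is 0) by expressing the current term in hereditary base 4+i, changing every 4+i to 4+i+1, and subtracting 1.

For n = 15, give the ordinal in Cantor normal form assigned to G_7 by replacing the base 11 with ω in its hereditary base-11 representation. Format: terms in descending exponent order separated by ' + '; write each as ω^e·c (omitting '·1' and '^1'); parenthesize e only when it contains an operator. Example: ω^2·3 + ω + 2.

ω·2 + 4

step 0: 15 = 3·4 + 3; sub 5 for 4: 3·5 + 3; = 18; G_1 = 18−1 = 17
step 1: 17 = 3·5 + 2; sub 6 for 5: 3·6 + 2; = 20; G_2 = 20−1 = 19
step 2: 19 = 3·6 + 1; sub 7 for 6: 3·7 + 1; = 22; G_3 = 22−1 = 21
step 3: 21 = 3·7; sub 8 for 7: 3·8; = 24; G_4 = 24−1 = 23
step 4: 23 = 2·8 + 7; sub 9 for 8: 2·9 + 7; = 25; G_5 = 25−1 = 24
step 5: 24 = 2·9 + 6; sub 10 for 9: 2·10 + 6; = 26; G_6 = 26−1 = 25
step 6: 25 = 2·10 + 5; sub 11 for 10: 2·11 + 5; = 27; G_7 = 27−1 = 26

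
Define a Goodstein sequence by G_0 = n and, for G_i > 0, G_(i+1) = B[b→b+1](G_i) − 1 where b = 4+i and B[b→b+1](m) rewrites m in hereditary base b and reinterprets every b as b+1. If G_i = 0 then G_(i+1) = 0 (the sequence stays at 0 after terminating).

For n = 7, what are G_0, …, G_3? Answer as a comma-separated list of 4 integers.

G_0 = 7. HB_4(7) = 4 + 3. Bump = 8. G_1 = 7.
G_1 = 7. HB_5(7) = 5 + 2. Bump = 8. G_2 = 7.
G_2 = 7. HB_6(7) = 6 + 1. Bump = 8. G_3 = 7.

7, 7, 7, 7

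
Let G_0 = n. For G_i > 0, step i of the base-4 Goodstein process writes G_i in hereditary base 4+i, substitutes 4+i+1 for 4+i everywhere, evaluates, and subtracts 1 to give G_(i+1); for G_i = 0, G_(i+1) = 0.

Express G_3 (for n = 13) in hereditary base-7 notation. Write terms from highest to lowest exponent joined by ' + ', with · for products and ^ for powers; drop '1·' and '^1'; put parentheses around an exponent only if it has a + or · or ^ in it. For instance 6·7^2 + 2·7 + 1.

13 —HB4→ 3·4 + 1 —bump→ 3·5 + 1 = 16 —(−1)→ 15
15 —HB5→ 3·5 —bump→ 3·6 = 18 —(−1)→ 17
17 —HB6→ 2·6 + 5 —bump→ 2·7 + 5 = 19 —(−1)→ 18
18 —HB7→ 2·7 + 4 —bump→ 2·8 + 4 = 20 —(−1)→ 19

2·7 + 4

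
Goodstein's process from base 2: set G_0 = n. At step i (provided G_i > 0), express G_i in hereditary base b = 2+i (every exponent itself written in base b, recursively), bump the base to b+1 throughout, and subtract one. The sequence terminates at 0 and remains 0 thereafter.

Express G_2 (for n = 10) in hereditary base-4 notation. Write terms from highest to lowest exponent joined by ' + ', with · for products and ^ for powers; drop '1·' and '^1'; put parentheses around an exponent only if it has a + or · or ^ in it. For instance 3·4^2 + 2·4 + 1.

4^(4 + 1) + 1

G_0=10  [base 2] 2^(2 + 1) + 2  →[2↦3]→  3^(3 + 1) + 3 = 84  −1 ⇒ G_1=83
G_1=83  [base 3] 3^(3 + 1) + 2  →[3↦4]→  4^(4 + 1) + 2 = 1026  −1 ⇒ G_2=1025
G_2=1025  [base 4] 4^(4 + 1) + 1  →[4↦5]→  5^(5 + 1) + 1 = 15626  −1 ⇒ G_3=15625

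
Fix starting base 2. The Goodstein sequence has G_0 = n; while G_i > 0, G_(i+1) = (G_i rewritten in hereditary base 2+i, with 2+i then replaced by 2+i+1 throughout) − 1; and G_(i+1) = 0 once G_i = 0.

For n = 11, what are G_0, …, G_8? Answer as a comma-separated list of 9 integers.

[0] 11 ≡ 2^(2 + 1) + 2 + 1 (base 2). Lift 3: 85. −1: 84.
[1] 84 ≡ 3^(3 + 1) + 3 (base 3). Lift 4: 1028. −1: 1027.
[2] 1027 ≡ 4^(4 + 1) + 3 (base 4). Lift 5: 15628. −1: 15627.
[3] 15627 ≡ 5^(5 + 1) + 2 (base 5). Lift 6: 279938. −1: 279937.
[4] 279937 ≡ 6^(6 + 1) + 1 (base 6). Lift 7: 5764802. −1: 5764801.
[5] 5764801 ≡ 7^(7 + 1) (base 7). Lift 8: 134217728. −1: 134217727.
[6] 134217727 ≡ 7·8^8 + 7·8^7 + 7·8^6 + 7·8^5 + 7·8^4 + 7·8^3 + 7·8^2 + 7·8 + 7 (base 8). Lift 9: 2749609303. −1: 2749609302.
[7] 2749609302 ≡ 7·9^9 + 7·9^7 + 7·9^6 + 7·9^5 + 7·9^4 + 7·9^3 + 7·9^2 + 7·9 + 6 (base 9). Lift 10: 70077777776. −1: 70077777775.

11, 84, 1027, 15627, 279937, 5764801, 134217727, 2749609302, 70077777775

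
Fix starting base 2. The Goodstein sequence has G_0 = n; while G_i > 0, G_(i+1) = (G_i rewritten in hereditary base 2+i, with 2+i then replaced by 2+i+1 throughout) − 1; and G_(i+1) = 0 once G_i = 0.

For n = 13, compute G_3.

base 2: 13 = 2^(2 + 1) + 2^2 + 1; at 3: 3^(3 + 1) + 3^3 + 1 = 109; next = 108
base 3: 108 = 3^(3 + 1) + 3^3; at 4: 4^(4 + 1) + 4^4 = 1280; next = 1279
base 4: 1279 = 4^(4 + 1) + 3·4^3 + 3·4^2 + 3·4 + 3; at 5: 5^(5 + 1) + 3·5^3 + 3·5^2 + 3·5 + 3 = 16093; next = 16092

16092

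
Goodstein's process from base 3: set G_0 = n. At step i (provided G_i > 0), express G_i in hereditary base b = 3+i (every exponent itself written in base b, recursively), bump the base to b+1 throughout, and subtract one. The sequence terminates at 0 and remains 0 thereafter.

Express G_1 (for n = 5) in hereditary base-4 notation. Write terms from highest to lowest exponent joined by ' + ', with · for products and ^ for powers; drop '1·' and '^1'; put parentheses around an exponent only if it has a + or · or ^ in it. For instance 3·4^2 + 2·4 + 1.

4 + 1

[0] 5 ≡ 3 + 2 (base 3). Lift 4: 6. −1: 5.
[1] 5 ≡ 4 + 1 (base 4). Lift 5: 6. −1: 5.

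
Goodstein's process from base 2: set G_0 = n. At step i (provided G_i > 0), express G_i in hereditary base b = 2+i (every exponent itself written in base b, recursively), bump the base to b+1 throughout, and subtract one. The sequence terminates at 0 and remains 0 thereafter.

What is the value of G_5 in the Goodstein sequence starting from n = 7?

G_0=7  [base 2] 2^2 + 2 + 1  →[2↦3]→  3^3 + 3 + 1 = 31  −1 ⇒ G_1=30
G_1=30  [base 3] 3^3 + 3  →[3↦4]→  4^4 + 4 = 260  −1 ⇒ G_2=259
G_2=259  [base 4] 4^4 + 3  →[4↦5]→  5^5 + 3 = 3128  −1 ⇒ G_3=3127
G_3=3127  [base 5] 5^5 + 2  →[5↦6]→  6^6 + 2 = 46658  −1 ⇒ G_4=46657
G_4=46657  [base 6] 6^6 + 1  →[6↦7]→  7^7 + 1 = 823544  −1 ⇒ G_5=823543
G_5=823543  [base 7] 7^7  →[7↦8]→  8^8 = 16777216  −1 ⇒ G_6=16777215

823543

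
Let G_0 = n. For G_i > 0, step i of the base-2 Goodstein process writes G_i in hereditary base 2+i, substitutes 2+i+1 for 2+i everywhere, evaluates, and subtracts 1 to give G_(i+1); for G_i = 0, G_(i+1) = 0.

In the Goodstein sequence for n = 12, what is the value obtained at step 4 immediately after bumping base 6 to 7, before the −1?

5764911

base 2: 12 = 2^(2 + 1) + 2^2; at 3: 3^(3 + 1) + 3^3 = 108; next = 107
base 3: 107 = 3^(3 + 1) + 2·3^2 + 2·3 + 2; at 4: 4^(4 + 1) + 2·4^2 + 2·4 + 2 = 1066; next = 1065
base 4: 1065 = 4^(4 + 1) + 2·4^2 + 2·4 + 1; at 5: 5^(5 + 1) + 2·5^2 + 2·5 + 1 = 15686; next = 15685
base 5: 15685 = 5^(5 + 1) + 2·5^2 + 2·5; at 6: 6^(6 + 1) + 2·6^2 + 2·6 = 280020; next = 280019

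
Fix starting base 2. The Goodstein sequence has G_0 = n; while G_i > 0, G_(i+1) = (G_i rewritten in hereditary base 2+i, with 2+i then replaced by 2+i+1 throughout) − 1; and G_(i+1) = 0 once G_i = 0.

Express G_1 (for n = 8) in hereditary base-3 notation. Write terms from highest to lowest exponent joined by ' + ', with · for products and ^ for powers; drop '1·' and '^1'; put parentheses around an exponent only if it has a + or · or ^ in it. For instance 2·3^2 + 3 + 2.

[0] 8 ≡ 2^(2 + 1) (base 2). Lift 3: 81. −1: 80.
[1] 80 ≡ 2·3^3 + 2·3^2 + 2·3 + 2 (base 3). Lift 4: 554. −1: 553.

2·3^3 + 2·3^2 + 2·3 + 2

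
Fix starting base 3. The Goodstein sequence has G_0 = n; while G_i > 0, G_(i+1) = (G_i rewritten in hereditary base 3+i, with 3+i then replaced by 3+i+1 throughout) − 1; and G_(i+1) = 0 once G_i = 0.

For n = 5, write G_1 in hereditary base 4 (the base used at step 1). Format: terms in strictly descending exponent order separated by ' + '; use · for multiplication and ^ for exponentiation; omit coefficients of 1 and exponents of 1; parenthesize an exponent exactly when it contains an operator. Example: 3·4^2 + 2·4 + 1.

4 + 1

base 3: 5 = 3 + 2; at 4: 4 + 2 = 6; next = 5
base 4: 5 = 4 + 1; at 5: 5 + 1 = 6; next = 5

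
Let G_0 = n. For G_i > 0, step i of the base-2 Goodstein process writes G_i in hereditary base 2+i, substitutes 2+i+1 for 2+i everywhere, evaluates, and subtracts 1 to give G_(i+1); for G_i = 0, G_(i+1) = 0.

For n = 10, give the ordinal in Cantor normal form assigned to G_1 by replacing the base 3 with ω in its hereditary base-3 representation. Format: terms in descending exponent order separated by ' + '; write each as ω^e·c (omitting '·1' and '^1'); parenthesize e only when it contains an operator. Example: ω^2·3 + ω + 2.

i=0: 10 = 2^(2 + 1) + 2 (b=2); 2→3: 3^(3 + 1) + 3 = 84; 84−1 = 83
i=1: 83 = 3^(3 + 1) + 2 (b=3); 3→4: 4^(4 + 1) + 2 = 1026; 1026−1 = 1025

ω^(ω + 1) + 2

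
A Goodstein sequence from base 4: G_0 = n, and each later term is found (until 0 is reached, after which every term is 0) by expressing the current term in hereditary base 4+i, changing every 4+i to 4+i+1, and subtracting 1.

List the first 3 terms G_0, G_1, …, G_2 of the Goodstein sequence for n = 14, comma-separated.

14, 16, 18

step 0: 14 = 3·4 + 2; sub 5 for 4: 3·5 + 2; = 17; G_1 = 17−1 = 16
step 1: 16 = 3·5 + 1; sub 6 for 5: 3·6 + 1; = 19; G_2 = 19−1 = 18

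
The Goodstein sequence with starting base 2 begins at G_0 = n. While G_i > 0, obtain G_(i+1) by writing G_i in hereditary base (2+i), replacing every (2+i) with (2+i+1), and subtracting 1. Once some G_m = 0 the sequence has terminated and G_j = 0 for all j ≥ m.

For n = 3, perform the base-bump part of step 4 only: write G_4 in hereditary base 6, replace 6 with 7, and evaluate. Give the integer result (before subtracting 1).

1

step 0: 3 = 2 + 1; sub 3 for 2: 3 + 1; = 4; G_1 = 4−1 = 3
step 1: 3 = 3; sub 4 for 3: 4; = 4; G_2 = 4−1 = 3
step 2: 3 = 3; sub 5 for 4: 3; = 3; G_3 = 3−1 = 2
step 3: 2 = 2; sub 6 for 5: 2; = 2; G_4 = 2−1 = 1
step 4: 1 = 1; sub 7 for 6: 1; = 1; G_5 = 1−1 = 0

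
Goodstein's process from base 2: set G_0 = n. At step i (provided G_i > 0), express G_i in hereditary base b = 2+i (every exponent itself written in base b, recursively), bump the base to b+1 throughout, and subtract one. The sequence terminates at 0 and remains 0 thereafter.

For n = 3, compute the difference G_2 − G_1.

0

[0] 3 ≡ 2 + 1 (base 2). Lift 3: 4. −1: 3.
[1] 3 ≡ 3 (base 3). Lift 4: 4. −1: 3.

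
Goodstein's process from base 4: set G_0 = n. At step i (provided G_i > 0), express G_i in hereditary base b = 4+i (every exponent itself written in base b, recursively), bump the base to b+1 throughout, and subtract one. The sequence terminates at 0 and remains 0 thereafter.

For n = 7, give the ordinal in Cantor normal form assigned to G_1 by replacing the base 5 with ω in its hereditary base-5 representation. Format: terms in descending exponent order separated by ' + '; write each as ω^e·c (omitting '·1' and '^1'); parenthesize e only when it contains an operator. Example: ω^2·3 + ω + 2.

G_0 = 7. HB_4(7) = 4 + 3. Bump = 8. G_1 = 7.
G_1 = 7. HB_5(7) = 5 + 2. Bump = 8. G_2 = 7.

ω + 2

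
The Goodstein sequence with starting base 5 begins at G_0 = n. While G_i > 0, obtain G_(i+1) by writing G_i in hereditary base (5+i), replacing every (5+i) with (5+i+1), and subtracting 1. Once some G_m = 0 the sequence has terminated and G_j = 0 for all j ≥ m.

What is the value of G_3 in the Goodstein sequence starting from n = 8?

8

(0) 8|_5 = 5 + 3 ↦ 6 + 3|_6 = 9 ⇒ 8
(1) 8|_6 = 6 + 2 ↦ 7 + 2|_7 = 9 ⇒ 8
(2) 8|_7 = 7 + 1 ↦ 8 + 1|_8 = 9 ⇒ 8
(3) 8|_8 = 8 ↦ 9|_9 = 9 ⇒ 8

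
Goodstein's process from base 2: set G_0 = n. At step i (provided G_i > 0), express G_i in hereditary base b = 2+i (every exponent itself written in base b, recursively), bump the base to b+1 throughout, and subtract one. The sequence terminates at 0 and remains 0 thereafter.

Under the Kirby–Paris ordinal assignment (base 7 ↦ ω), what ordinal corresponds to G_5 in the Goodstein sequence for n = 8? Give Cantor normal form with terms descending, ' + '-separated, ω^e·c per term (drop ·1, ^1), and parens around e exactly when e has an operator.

ω^ω·2 + ω^2·2 + ω + 4

[0] 8 ≡ 2^(2 + 1) (base 2). Lift 3: 81. −1: 80.
[1] 80 ≡ 2·3^3 + 2·3^2 + 2·3 + 2 (base 3). Lift 4: 554. −1: 553.
[2] 553 ≡ 2·4^4 + 2·4^2 + 2·4 + 1 (base 4). Lift 5: 6311. −1: 6310.
[3] 6310 ≡ 2·5^5 + 2·5^2 + 2·5 (base 5). Lift 6: 93396. −1: 93395.
[4] 93395 ≡ 2·6^6 + 2·6^2 + 6 + 5 (base 6). Lift 7: 1647196. −1: 1647195.
[5] 1647195 ≡ 2·7^7 + 2·7^2 + 7 + 4 (base 7). Lift 8: 33554572. −1: 33554571.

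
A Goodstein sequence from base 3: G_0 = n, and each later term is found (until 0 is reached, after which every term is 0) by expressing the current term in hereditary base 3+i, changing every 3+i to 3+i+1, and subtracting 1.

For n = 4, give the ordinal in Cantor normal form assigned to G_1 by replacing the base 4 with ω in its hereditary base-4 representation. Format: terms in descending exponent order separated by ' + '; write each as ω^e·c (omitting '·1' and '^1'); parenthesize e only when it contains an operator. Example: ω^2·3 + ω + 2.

ω

G_0=4  [base 3] 3 + 1  →[3↦4]→  4 + 1 = 5  −1 ⇒ G_1=4
G_1=4  [base 4] 4  →[4↦5]→  5 = 5  −1 ⇒ G_2=4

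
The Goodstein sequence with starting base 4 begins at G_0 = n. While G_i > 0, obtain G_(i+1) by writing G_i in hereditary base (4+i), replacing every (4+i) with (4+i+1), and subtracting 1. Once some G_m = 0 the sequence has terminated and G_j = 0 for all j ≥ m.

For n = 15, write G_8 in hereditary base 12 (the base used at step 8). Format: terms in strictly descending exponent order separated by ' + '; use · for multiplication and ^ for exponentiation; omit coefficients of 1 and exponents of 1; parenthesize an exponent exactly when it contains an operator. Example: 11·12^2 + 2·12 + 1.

2·12 + 3

15 —HB4→ 3·4 + 3 —bump→ 3·5 + 3 = 18 —(−1)→ 17
17 —HB5→ 3·5 + 2 —bump→ 3·6 + 2 = 20 —(−1)→ 19
19 —HB6→ 3·6 + 1 —bump→ 3·7 + 1 = 22 —(−1)→ 21
21 —HB7→ 3·7 —bump→ 3·8 = 24 —(−1)→ 23
23 —HB8→ 2·8 + 7 —bump→ 2·9 + 7 = 25 —(−1)→ 24
24 —HB9→ 2·9 + 6 —bump→ 2·10 + 6 = 26 —(−1)→ 25
25 —HB10→ 2·10 + 5 —bump→ 2·11 + 5 = 27 —(−1)→ 26
26 —HB11→ 2·11 + 4 —bump→ 2·12 + 4 = 28 —(−1)→ 27
27 —HB12→ 2·12 + 3 —bump→ 2·13 + 3 = 29 —(−1)→ 28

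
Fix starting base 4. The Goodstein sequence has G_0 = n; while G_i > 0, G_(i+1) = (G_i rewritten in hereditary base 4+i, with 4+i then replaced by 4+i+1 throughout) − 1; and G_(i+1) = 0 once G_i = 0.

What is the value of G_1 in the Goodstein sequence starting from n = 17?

25

(0) 17|_4 = 4^2 + 1 ↦ 5^2 + 1|_5 = 26 ⇒ 25
(1) 25|_5 = 5^2 ↦ 6^2|_6 = 36 ⇒ 35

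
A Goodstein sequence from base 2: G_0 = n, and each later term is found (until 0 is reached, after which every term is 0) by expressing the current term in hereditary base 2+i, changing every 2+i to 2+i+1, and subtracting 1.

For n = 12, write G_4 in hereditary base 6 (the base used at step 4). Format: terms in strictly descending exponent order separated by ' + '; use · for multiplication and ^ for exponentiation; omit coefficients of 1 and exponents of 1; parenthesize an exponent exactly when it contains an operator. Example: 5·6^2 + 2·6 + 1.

12 —HB2→ 2^(2 + 1) + 2^2 —bump→ 3^(3 + 1) + 3^3 = 108 —(−1)→ 107
107 —HB3→ 3^(3 + 1) + 2·3^2 + 2·3 + 2 —bump→ 4^(4 + 1) + 2·4^2 + 2·4 + 2 = 1066 —(−1)→ 1065
1065 —HB4→ 4^(4 + 1) + 2·4^2 + 2·4 + 1 —bump→ 5^(5 + 1) + 2·5^2 + 2·5 + 1 = 15686 —(−1)→ 15685
15685 —HB5→ 5^(5 + 1) + 2·5^2 + 2·5 —bump→ 6^(6 + 1) + 2·6^2 + 2·6 = 280020 —(−1)→ 280019
280019 —HB6→ 6^(6 + 1) + 2·6^2 + 6 + 5 —bump→ 7^(7 + 1) + 2·7^2 + 7 + 5 = 5764911 —(−1)→ 5764910

6^(6 + 1) + 2·6^2 + 6 + 5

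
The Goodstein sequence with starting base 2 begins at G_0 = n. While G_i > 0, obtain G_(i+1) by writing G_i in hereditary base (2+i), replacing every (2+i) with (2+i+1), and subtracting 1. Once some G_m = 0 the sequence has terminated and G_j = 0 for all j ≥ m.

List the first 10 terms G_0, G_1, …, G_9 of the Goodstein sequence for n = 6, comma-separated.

(0) 6|_2 = 2^2 + 2 ↦ 3^3 + 3|_3 = 30 ⇒ 29
(1) 29|_3 = 3^3 + 2 ↦ 4^4 + 2|_4 = 258 ⇒ 257
(2) 257|_4 = 4^4 + 1 ↦ 5^5 + 1|_5 = 3126 ⇒ 3125
(3) 3125|_5 = 5^5 ↦ 6^6|_6 = 46656 ⇒ 46655
(4) 46655|_6 = 5·6^5 + 5·6^4 + 5·6^3 + 5·6^2 + 5·6 + 5 ↦ 5·7^5 + 5·7^4 + 5·7^3 + 5·7^2 + 5·7 + 5|_7 = 98040 ⇒ 98039
(5) 98039|_7 = 5·7^5 + 5·7^4 + 5·7^3 + 5·7^2 + 5·7 + 4 ↦ 5·8^5 + 5·8^4 + 5·8^3 + 5·8^2 + 5·8 + 4|_8 = 187244 ⇒ 187243
(6) 187243|_8 = 5·8^5 + 5·8^4 + 5·8^3 + 5·8^2 + 5·8 + 3 ↦ 5·9^5 + 5·9^4 + 5·9^3 + 5·9^2 + 5·9 + 3|_9 = 332148 ⇒ 332147
(7) 332147|_9 = 5·9^5 + 5·9^4 + 5·9^3 + 5·9^2 + 5·9 + 2 ↦ 5·10^5 + 5·10^4 + 5·10^3 + 5·10^2 + 5·10 + 2|_10 = 555552 ⇒ 555551
(8) 555551|_10 = 5·10^5 + 5·10^4 + 5·10^3 + 5·10^2 + 5·10 + 1 ↦ 5·11^5 + 5·11^4 + 5·11^3 + 5·11^2 + 5·11 + 1|_11 = 885776 ⇒ 885775

6, 29, 257, 3125, 46655, 98039, 187243, 332147, 555551, 885775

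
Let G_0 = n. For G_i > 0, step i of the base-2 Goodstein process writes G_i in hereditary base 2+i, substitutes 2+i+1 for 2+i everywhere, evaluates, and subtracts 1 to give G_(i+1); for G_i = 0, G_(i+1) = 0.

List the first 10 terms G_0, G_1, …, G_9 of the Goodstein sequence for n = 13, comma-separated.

[0] 13 ≡ 2^(2 + 1) + 2^2 + 1 (base 2). Lift 3: 109. −1: 108.
[1] 108 ≡ 3^(3 + 1) + 3^3 (base 3). Lift 4: 1280. −1: 1279.
[2] 1279 ≡ 4^(4 + 1) + 3·4^3 + 3·4^2 + 3·4 + 3 (base 4). Lift 5: 16093. −1: 16092.
[3] 16092 ≡ 5^(5 + 1) + 3·5^3 + 3·5^2 + 3·5 + 2 (base 5). Lift 6: 280712. −1: 280711.
[4] 280711 ≡ 6^(6 + 1) + 3·6^3 + 3·6^2 + 3·6 + 1 (base 6). Lift 7: 5765999. −1: 5765998.
[5] 5765998 ≡ 7^(7 + 1) + 3·7^3 + 3·7^2 + 3·7 (base 7). Lift 8: 134219480. −1: 134219479.
[6] 134219479 ≡ 8^(8 + 1) + 3·8^3 + 3·8^2 + 2·8 + 7 (base 8). Lift 9: 3486786856. −1: 3486786855.
[7] 3486786855 ≡ 9^(9 + 1) + 3·9^3 + 3·9^2 + 2·9 + 6 (base 9). Lift 10: 100000003326. −1: 100000003325.
[8] 100000003325 ≡ 10^(10 + 1) + 3·10^3 + 3·10^2 + 2·10 + 5 (base 10). Lift 11: 3138428381104. −1: 3138428381103.

13, 108, 1279, 16092, 280711, 5765998, 134219479, 3486786855, 100000003325, 3138428381103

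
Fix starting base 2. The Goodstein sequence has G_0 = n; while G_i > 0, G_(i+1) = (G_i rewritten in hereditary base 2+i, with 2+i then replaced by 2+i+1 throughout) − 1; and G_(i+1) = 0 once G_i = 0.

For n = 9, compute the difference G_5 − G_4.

2331083

9 —HB2→ 2^(2 + 1) + 1 —bump→ 3^(3 + 1) + 1 = 82 —(−1)→ 81
81 —HB3→ 3^(3 + 1) —bump→ 4^(4 + 1) = 1024 —(−1)→ 1023
1023 —HB4→ 3·4^4 + 3·4^3 + 3·4^2 + 3·4 + 3 —bump→ 3·5^5 + 3·5^3 + 3·5^2 + 3·5 + 3 = 9843 —(−1)→ 9842
9842 —HB5→ 3·5^5 + 3·5^3 + 3·5^2 + 3·5 + 2 —bump→ 3·6^6 + 3·6^3 + 3·6^2 + 3·6 + 2 = 140744 —(−1)→ 140743
140743 —HB6→ 3·6^6 + 3·6^3 + 3·6^2 + 3·6 + 1 —bump→ 3·7^7 + 3·7^3 + 3·7^2 + 3·7 + 1 = 2471827 —(−1)→ 2471826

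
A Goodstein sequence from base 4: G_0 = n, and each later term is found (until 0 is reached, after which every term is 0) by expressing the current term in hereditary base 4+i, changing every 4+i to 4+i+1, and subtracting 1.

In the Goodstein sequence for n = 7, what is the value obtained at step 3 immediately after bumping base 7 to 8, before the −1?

8

(0) 7|_4 = 4 + 3 ↦ 5 + 3|_5 = 8 ⇒ 7
(1) 7|_5 = 5 + 2 ↦ 6 + 2|_6 = 8 ⇒ 7
(2) 7|_6 = 6 + 1 ↦ 7 + 1|_7 = 8 ⇒ 7
(3) 7|_7 = 7 ↦ 8|_8 = 8 ⇒ 7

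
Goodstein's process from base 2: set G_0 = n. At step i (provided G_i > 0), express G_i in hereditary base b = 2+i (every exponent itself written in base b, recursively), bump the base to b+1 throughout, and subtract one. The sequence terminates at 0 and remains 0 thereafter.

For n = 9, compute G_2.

1023

step 0: 9 = 2^(2 + 1) + 1; sub 3 for 2: 3^(3 + 1) + 1; = 82; G_1 = 82−1 = 81
step 1: 81 = 3^(3 + 1); sub 4 for 3: 4^(4 + 1); = 1024; G_2 = 1024−1 = 1023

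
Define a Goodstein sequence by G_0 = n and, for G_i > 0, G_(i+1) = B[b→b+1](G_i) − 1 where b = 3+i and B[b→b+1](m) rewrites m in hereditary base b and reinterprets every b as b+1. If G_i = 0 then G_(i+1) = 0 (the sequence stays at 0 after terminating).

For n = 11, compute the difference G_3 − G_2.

base 3: 11 = 3^2 + 2; at 4: 4^2 + 2 = 18; next = 17
base 4: 17 = 4^2 + 1; at 5: 5^2 + 1 = 26; next = 25
base 5: 25 = 5^2; at 6: 6^2 = 36; next = 35

10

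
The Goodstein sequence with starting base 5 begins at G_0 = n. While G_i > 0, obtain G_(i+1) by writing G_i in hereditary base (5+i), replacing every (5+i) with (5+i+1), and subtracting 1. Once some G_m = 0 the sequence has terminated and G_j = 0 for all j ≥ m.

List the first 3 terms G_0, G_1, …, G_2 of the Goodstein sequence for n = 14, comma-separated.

14, 15, 16

(0) 14|_5 = 2·5 + 4 ↦ 2·6 + 4|_6 = 16 ⇒ 15
(1) 15|_6 = 2·6 + 3 ↦ 2·7 + 3|_7 = 17 ⇒ 16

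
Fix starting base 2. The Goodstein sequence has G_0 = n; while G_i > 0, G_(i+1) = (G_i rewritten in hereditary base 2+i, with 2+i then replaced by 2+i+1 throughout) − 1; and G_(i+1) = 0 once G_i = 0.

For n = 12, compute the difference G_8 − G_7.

12 —HB2→ 2^(2 + 1) + 2^2 —bump→ 3^(3 + 1) + 3^3 = 108 —(−1)→ 107
107 —HB3→ 3^(3 + 1) + 2·3^2 + 2·3 + 2 —bump→ 4^(4 + 1) + 2·4^2 + 2·4 + 2 = 1066 —(−1)→ 1065
1065 —HB4→ 4^(4 + 1) + 2·4^2 + 2·4 + 1 —bump→ 5^(5 + 1) + 2·5^2 + 2·5 + 1 = 15686 —(−1)→ 15685
15685 —HB5→ 5^(5 + 1) + 2·5^2 + 2·5 —bump→ 6^(6 + 1) + 2·6^2 + 2·6 = 280020 —(−1)→ 280019
280019 —HB6→ 6^(6 + 1) + 2·6^2 + 6 + 5 —bump→ 7^(7 + 1) + 2·7^2 + 7 + 5 = 5764911 —(−1)→ 5764910
5764910 —HB7→ 7^(7 + 1) + 2·7^2 + 7 + 4 —bump→ 8^(8 + 1) + 2·8^2 + 8 + 4 = 134217868 —(−1)→ 134217867
134217867 —HB8→ 8^(8 + 1) + 2·8^2 + 8 + 3 —bump→ 9^(9 + 1) + 2·9^2 + 9 + 3 = 3486784575 —(−1)→ 3486784574
3486784574 —HB9→ 9^(9 + 1) + 2·9^2 + 9 + 2 —bump→ 10^(10 + 1) + 2·10^2 + 10 + 2 = 100000000212 —(−1)→ 100000000211

96513215637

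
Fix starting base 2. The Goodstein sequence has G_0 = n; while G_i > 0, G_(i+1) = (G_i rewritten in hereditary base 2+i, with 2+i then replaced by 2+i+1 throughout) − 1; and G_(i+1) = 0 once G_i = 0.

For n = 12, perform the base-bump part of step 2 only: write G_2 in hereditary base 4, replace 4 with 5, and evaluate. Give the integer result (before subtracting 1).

15686

step 0: 12 = 2^(2 + 1) + 2^2; sub 3 for 2: 3^(3 + 1) + 3^3; = 108; G_1 = 108−1 = 107
step 1: 107 = 3^(3 + 1) + 2·3^2 + 2·3 + 2; sub 4 for 3: 4^(4 + 1) + 2·4^2 + 2·4 + 2; = 1066; G_2 = 1066−1 = 1065
step 2: 1065 = 4^(4 + 1) + 2·4^2 + 2·4 + 1; sub 5 for 4: 5^(5 + 1) + 2·5^2 + 2·5 + 1; = 15686; G_3 = 15686−1 = 15685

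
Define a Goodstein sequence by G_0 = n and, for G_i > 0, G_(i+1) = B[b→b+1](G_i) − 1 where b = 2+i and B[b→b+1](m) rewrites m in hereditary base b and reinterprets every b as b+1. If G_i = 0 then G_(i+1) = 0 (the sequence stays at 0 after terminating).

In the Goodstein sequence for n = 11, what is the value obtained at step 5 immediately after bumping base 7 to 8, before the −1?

134217728

base 2: 11 = 2^(2 + 1) + 2 + 1; at 3: 3^(3 + 1) + 3 + 1 = 85; next = 84
base 3: 84 = 3^(3 + 1) + 3; at 4: 4^(4 + 1) + 4 = 1028; next = 1027
base 4: 1027 = 4^(4 + 1) + 3; at 5: 5^(5 + 1) + 3 = 15628; next = 15627
base 5: 15627 = 5^(5 + 1) + 2; at 6: 6^(6 + 1) + 2 = 279938; next = 279937
base 6: 279937 = 6^(6 + 1) + 1; at 7: 7^(7 + 1) + 1 = 5764802; next = 5764801
base 7: 5764801 = 7^(7 + 1); at 8: 8^(8 + 1) = 134217728; next = 134217727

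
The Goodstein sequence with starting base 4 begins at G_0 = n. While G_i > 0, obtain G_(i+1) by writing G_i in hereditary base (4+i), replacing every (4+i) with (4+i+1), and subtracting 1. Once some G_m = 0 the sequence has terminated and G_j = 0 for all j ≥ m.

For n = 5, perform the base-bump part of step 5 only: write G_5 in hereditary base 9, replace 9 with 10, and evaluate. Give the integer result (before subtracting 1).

2

G_0 = 5. HB_4(5) = 4 + 1. Bump = 6. G_1 = 5.
G_1 = 5. HB_5(5) = 5. Bump = 6. G_2 = 5.
G_2 = 5. HB_6(5) = 5. Bump = 5. G_3 = 4.
G_3 = 4. HB_7(4) = 4. Bump = 4. G_4 = 3.
G_4 = 3. HB_8(3) = 3. Bump = 3. G_5 = 2.
G_5 = 2. HB_9(2) = 2. Bump = 2. G_6 = 1.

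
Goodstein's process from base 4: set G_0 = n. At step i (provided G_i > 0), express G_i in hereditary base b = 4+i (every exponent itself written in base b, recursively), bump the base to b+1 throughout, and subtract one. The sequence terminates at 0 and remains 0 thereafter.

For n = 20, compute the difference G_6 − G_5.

base 4: 20 = 4^2 + 4; at 5: 5^2 + 5 = 30; next = 29
base 5: 29 = 5^2 + 4; at 6: 6^2 + 4 = 40; next = 39
base 6: 39 = 6^2 + 3; at 7: 7^2 + 3 = 52; next = 51
base 7: 51 = 7^2 + 2; at 8: 8^2 + 2 = 66; next = 65
base 8: 65 = 8^2 + 1; at 9: 9^2 + 1 = 82; next = 81
base 9: 81 = 9^2; at 10: 10^2 = 100; next = 99

18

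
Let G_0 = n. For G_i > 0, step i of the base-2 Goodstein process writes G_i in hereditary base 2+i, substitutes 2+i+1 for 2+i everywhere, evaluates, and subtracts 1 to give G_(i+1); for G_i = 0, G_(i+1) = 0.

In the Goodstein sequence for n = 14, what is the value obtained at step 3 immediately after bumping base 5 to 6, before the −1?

i=0: 14 = 2^(2 + 1) + 2^2 + 2 (b=2); 2→3: 3^(3 + 1) + 3^3 + 3 = 111; 111−1 = 110
i=1: 110 = 3^(3 + 1) + 3^3 + 2 (b=3); 3→4: 4^(4 + 1) + 4^4 + 2 = 1282; 1282−1 = 1281
i=2: 1281 = 4^(4 + 1) + 4^4 + 1 (b=4); 4→5: 5^(5 + 1) + 5^5 + 1 = 18751; 18751−1 = 18750
i=3: 18750 = 5^(5 + 1) + 5^5 (b=5); 5→6: 6^(6 + 1) + 6^6 = 326592; 326592−1 = 326591

326592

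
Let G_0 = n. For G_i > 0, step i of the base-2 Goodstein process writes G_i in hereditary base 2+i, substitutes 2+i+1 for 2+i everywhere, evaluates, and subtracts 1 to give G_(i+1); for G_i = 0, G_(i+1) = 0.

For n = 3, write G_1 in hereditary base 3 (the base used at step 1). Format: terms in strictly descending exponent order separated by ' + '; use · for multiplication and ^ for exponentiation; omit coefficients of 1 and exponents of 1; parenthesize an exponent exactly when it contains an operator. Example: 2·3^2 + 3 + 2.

(0) 3|_2 = 2 + 1 ↦ 3 + 1|_3 = 4 ⇒ 3
(1) 3|_3 = 3 ↦ 4|_4 = 4 ⇒ 3

3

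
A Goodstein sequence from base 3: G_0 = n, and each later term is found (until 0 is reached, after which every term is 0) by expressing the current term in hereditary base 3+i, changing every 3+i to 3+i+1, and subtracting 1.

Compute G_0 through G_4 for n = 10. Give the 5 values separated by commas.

10, 16, 24, 27, 30

[0] 10 ≡ 3^2 + 1 (base 3). Lift 4: 17. −1: 16.
[1] 16 ≡ 4^2 (base 4). Lift 5: 25. −1: 24.
[2] 24 ≡ 4·5 + 4 (base 5). Lift 6: 28. −1: 27.
[3] 27 ≡ 4·6 + 3 (base 6). Lift 7: 31. −1: 30.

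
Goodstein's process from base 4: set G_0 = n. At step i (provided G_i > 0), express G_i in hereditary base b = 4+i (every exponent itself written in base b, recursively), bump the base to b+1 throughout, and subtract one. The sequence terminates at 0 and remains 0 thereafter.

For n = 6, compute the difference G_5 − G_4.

-1

6 —HB4→ 4 + 2 —bump→ 5 + 2 = 7 —(−1)→ 6
6 —HB5→ 5 + 1 —bump→ 6 + 1 = 7 —(−1)→ 6
6 —HB6→ 6 —bump→ 7 = 7 —(−1)→ 6
6 —HB7→ 6 —bump→ 6 = 6 —(−1)→ 5
5 —HB8→ 5 —bump→ 5 = 5 —(−1)→ 4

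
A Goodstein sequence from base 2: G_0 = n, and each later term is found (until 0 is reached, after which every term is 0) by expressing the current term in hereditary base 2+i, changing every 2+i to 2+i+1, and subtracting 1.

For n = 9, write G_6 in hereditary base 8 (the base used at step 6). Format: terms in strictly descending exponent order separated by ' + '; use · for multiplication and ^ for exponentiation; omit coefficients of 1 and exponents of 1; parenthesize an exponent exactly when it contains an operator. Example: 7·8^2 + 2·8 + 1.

3·8^8 + 3·8^3 + 3·8^2 + 2·8 + 7

G_0 = 9. HB_2(9) = 2^(2 + 1) + 1. Bump = 82. G_1 = 81.
G_1 = 81. HB_3(81) = 3^(3 + 1). Bump = 1024. G_2 = 1023.
G_2 = 1023. HB_4(1023) = 3·4^4 + 3·4^3 + 3·4^2 + 3·4 + 3. Bump = 9843. G_3 = 9842.
G_3 = 9842. HB_5(9842) = 3·5^5 + 3·5^3 + 3·5^2 + 3·5 + 2. Bump = 140744. G_4 = 140743.
G_4 = 140743. HB_6(140743) = 3·6^6 + 3·6^3 + 3·6^2 + 3·6 + 1. Bump = 2471827. G_5 = 2471826.
G_5 = 2471826. HB_7(2471826) = 3·7^7 + 3·7^3 + 3·7^2 + 3·7. Bump = 50333400. G_6 = 50333399.
G_6 = 50333399. HB_8(50333399) = 3·8^8 + 3·8^3 + 3·8^2 + 2·8 + 7. Bump = 1162263922. G_7 = 1162263921.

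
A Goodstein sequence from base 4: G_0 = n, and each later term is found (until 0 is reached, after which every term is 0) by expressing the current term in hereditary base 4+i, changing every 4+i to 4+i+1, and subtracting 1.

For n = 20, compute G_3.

base 4: 20 = 4^2 + 4; at 5: 5^2 + 5 = 30; next = 29
base 5: 29 = 5^2 + 4; at 6: 6^2 + 4 = 40; next = 39
base 6: 39 = 6^2 + 3; at 7: 7^2 + 3 = 52; next = 51
base 7: 51 = 7^2 + 2; at 8: 8^2 + 2 = 66; next = 65

51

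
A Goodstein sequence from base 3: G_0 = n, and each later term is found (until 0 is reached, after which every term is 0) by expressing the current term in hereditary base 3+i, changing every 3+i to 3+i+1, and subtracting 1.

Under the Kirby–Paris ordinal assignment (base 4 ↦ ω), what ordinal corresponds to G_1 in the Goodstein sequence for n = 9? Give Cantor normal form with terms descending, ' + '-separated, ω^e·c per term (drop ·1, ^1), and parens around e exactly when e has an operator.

ω·3 + 3

i=0: 9 = 3^2 (b=3); 3→4: 4^2 = 16; 16−1 = 15
i=1: 15 = 3·4 + 3 (b=4); 4→5: 3·5 + 3 = 18; 18−1 = 17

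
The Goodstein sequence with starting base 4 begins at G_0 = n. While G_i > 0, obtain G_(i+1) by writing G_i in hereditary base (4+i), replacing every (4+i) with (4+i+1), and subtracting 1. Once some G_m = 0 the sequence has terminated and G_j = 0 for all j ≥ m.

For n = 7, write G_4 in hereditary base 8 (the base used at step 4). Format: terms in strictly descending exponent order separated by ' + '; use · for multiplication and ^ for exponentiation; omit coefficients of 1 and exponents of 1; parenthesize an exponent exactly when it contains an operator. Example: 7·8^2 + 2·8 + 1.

i=0: 7 = 4 + 3 (b=4); 4→5: 5 + 3 = 8; 8−1 = 7
i=1: 7 = 5 + 2 (b=5); 5→6: 6 + 2 = 8; 8−1 = 7
i=2: 7 = 6 + 1 (b=6); 6→7: 7 + 1 = 8; 8−1 = 7
i=3: 7 = 7 (b=7); 7→8: 8 = 8; 8−1 = 7

7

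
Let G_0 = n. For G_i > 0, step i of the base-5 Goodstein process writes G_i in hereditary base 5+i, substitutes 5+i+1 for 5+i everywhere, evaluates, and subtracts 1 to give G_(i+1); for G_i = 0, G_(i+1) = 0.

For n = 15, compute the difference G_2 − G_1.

step 0: 15 = 3·5; sub 6 for 5: 3·6; = 18; G_1 = 18−1 = 17
step 1: 17 = 2·6 + 5; sub 7 for 6: 2·7 + 5; = 19; G_2 = 19−1 = 18

1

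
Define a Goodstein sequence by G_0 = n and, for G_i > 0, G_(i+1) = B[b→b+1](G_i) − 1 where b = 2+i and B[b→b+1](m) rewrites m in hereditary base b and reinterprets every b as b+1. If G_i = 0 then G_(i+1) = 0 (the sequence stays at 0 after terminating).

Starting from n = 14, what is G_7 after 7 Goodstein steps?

3487116548

(0) 14|_2 = 2^(2 + 1) + 2^2 + 2 ↦ 3^(3 + 1) + 3^3 + 3|_3 = 111 ⇒ 110
(1) 110|_3 = 3^(3 + 1) + 3^3 + 2 ↦ 4^(4 + 1) + 4^4 + 2|_4 = 1282 ⇒ 1281
(2) 1281|_4 = 4^(4 + 1) + 4^4 + 1 ↦ 5^(5 + 1) + 5^5 + 1|_5 = 18751 ⇒ 18750
(3) 18750|_5 = 5^(5 + 1) + 5^5 ↦ 6^(6 + 1) + 6^6|_6 = 326592 ⇒ 326591
(4) 326591|_6 = 6^(6 + 1) + 5·6^5 + 5·6^4 + 5·6^3 + 5·6^2 + 5·6 + 5 ↦ 7^(7 + 1) + 5·7^5 + 5·7^4 + 5·7^3 + 5·7^2 + 5·7 + 5|_7 = 5862841 ⇒ 5862840
(5) 5862840|_7 = 7^(7 + 1) + 5·7^5 + 5·7^4 + 5·7^3 + 5·7^2 + 5·7 + 4 ↦ 8^(8 + 1) + 5·8^5 + 5·8^4 + 5·8^3 + 5·8^2 + 5·8 + 4|_8 = 134404972 ⇒ 134404971
(6) 134404971|_8 = 8^(8 + 1) + 5·8^5 + 5·8^4 + 5·8^3 + 5·8^2 + 5·8 + 3 ↦ 9^(9 + 1) + 5·9^5 + 5·9^4 + 5·9^3 + 5·9^2 + 5·9 + 3|_9 = 3487116549 ⇒ 3487116548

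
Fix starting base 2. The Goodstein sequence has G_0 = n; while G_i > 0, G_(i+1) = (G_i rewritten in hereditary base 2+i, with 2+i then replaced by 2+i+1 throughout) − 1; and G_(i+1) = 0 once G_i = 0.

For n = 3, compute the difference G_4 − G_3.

-1

(0) 3|_2 = 2 + 1 ↦ 3 + 1|_3 = 4 ⇒ 3
(1) 3|_3 = 3 ↦ 4|_4 = 4 ⇒ 3
(2) 3|_4 = 3 ↦ 3|_5 = 3 ⇒ 2
(3) 2|_5 = 2 ↦ 2|_6 = 2 ⇒ 1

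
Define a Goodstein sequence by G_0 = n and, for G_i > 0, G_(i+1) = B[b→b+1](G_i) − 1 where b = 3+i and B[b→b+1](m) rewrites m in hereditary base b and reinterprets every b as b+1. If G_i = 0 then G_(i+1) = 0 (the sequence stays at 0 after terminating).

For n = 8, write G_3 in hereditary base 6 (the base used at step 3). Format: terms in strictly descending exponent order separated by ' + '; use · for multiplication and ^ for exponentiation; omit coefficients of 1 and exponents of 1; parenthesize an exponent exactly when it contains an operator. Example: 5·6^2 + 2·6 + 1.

6 + 5

base 3: 8 = 2·3 + 2; at 4: 2·4 + 2 = 10; next = 9
base 4: 9 = 2·4 + 1; at 5: 2·5 + 1 = 11; next = 10
base 5: 10 = 2·5; at 6: 2·6 = 12; next = 11
base 6: 11 = 6 + 5; at 7: 7 + 5 = 12; next = 11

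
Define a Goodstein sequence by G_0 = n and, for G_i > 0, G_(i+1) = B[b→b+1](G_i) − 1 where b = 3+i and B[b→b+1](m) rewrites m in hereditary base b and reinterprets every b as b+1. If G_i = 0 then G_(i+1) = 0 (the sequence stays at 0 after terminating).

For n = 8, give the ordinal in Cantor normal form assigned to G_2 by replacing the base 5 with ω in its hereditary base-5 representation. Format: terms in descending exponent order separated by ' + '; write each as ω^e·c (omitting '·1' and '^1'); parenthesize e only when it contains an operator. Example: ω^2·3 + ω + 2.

G_0=8  [base 3] 2·3 + 2  →[3↦4]→  2·4 + 2 = 10  −1 ⇒ G_1=9
G_1=9  [base 4] 2·4 + 1  →[4↦5]→  2·5 + 1 = 11  −1 ⇒ G_2=10
G_2=10  [base 5] 2·5  →[5↦6]→  2·6 = 12  −1 ⇒ G_3=11

ω·2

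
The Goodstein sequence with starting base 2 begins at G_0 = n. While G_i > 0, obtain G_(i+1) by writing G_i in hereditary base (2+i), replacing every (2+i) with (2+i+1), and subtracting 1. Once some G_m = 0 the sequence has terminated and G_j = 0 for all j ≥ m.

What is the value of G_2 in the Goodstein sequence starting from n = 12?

[0] 12 ≡ 2^(2 + 1) + 2^2 (base 2). Lift 3: 108. −1: 107.
[1] 107 ≡ 3^(3 + 1) + 2·3^2 + 2·3 + 2 (base 3). Lift 4: 1066. −1: 1065.

1065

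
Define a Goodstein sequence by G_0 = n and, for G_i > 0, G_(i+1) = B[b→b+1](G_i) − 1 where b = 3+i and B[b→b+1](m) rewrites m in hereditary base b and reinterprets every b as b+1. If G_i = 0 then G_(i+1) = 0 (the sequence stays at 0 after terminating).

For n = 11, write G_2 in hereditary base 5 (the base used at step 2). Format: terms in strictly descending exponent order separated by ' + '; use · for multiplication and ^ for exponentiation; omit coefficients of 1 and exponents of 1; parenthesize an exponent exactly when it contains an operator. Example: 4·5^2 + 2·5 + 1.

5^2

step 0: 11 = 3^2 + 2; sub 4 for 3: 4^2 + 2; = 18; G_1 = 18−1 = 17
step 1: 17 = 4^2 + 1; sub 5 for 4: 5^2 + 1; = 26; G_2 = 26−1 = 25
step 2: 25 = 5^2; sub 6 for 5: 6^2; = 36; G_3 = 36−1 = 35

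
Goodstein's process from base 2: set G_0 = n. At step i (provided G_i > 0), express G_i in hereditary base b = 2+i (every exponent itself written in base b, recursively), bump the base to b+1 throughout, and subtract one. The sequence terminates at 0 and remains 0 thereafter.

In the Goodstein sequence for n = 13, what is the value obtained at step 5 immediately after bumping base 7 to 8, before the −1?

134219480

step 0: 13 = 2^(2 + 1) + 2^2 + 1; sub 3 for 2: 3^(3 + 1) + 3^3 + 1; = 109; G_1 = 109−1 = 108
step 1: 108 = 3^(3 + 1) + 3^3; sub 4 for 3: 4^(4 + 1) + 4^4; = 1280; G_2 = 1280−1 = 1279
step 2: 1279 = 4^(4 + 1) + 3·4^3 + 3·4^2 + 3·4 + 3; sub 5 for 4: 5^(5 + 1) + 3·5^3 + 3·5^2 + 3·5 + 3; = 16093; G_3 = 16093−1 = 16092
step 3: 16092 = 5^(5 + 1) + 3·5^3 + 3·5^2 + 3·5 + 2; sub 6 for 5: 6^(6 + 1) + 3·6^3 + 3·6^2 + 3·6 + 2; = 280712; G_4 = 280712−1 = 280711
step 4: 280711 = 6^(6 + 1) + 3·6^3 + 3·6^2 + 3·6 + 1; sub 7 for 6: 7^(7 + 1) + 3·7^3 + 3·7^2 + 3·7 + 1; = 5765999; G_5 = 5765999−1 = 5765998
step 5: 5765998 = 7^(7 + 1) + 3·7^3 + 3·7^2 + 3·7; sub 8 for 7: 8^(8 + 1) + 3·8^3 + 3·8^2 + 3·8; = 134219480; G_6 = 134219480−1 = 134219479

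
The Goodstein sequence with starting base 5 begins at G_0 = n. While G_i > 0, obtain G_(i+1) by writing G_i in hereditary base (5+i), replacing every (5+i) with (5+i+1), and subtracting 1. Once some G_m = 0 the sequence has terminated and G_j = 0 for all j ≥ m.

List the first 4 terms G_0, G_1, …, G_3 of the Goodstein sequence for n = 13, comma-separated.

base 5: 13 = 2·5 + 3; at 6: 2·6 + 3 = 15; next = 14
base 6: 14 = 2·6 + 2; at 7: 2·7 + 2 = 16; next = 15
base 7: 15 = 2·7 + 1; at 8: 2·8 + 1 = 17; next = 16

13, 14, 15, 16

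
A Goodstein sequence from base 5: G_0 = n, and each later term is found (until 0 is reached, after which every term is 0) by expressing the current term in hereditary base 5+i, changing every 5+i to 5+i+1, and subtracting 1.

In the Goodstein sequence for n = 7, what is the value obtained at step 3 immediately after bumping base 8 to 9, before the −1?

[0] 7 ≡ 5 + 2 (base 5). Lift 6: 8. −1: 7.
[1] 7 ≡ 6 + 1 (base 6). Lift 7: 8. −1: 7.
[2] 7 ≡ 7 (base 7). Lift 8: 8. −1: 7.

7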